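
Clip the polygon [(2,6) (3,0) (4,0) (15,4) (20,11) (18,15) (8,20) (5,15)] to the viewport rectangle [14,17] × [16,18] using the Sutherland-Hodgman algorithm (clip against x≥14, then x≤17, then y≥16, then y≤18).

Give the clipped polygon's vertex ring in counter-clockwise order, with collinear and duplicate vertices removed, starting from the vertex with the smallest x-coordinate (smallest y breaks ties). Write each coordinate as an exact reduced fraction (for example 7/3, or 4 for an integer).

Clipped polygon: [(14,16) (16,16) (14,17)]

1. After x ≥ 14: [(14,40/11) (15,4) (20,11) (18,15) (14,17)]
2. After x ≤ 17: [(14,40/11) (15,4) (17,34/5) (17,31/2) (14,17)]
3. After y ≥ 16: [(14,16) (16,16) (14,17)]
4. After y ≤ 18: [(14,16) (16,16) (14,17)]
5. Canonical ring: [(14,16) (16,16) (14,17)]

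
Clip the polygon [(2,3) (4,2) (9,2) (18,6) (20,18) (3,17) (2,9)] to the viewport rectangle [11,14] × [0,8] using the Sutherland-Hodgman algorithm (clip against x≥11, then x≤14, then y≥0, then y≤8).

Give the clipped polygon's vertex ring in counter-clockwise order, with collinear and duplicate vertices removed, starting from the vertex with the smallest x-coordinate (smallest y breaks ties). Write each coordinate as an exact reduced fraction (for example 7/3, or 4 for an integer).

1. After x ≥ 11: [(11,26/9) (18,6) (20,18) (11,297/17)]
2. After x ≤ 14: [(11,26/9) (14,38/9) (14,300/17) (11,297/17)]
3. After y ≥ 0: [(11,26/9) (14,38/9) (14,300/17) (11,297/17)]
4. After y ≤ 8: [(11,8) (11,26/9) (14,38/9) (14,8)]
5. Canonical ring: [(11,26/9) (14,38/9) (14,8) (11,8)]

Clipped polygon: [(11,26/9) (14,38/9) (14,8) (11,8)]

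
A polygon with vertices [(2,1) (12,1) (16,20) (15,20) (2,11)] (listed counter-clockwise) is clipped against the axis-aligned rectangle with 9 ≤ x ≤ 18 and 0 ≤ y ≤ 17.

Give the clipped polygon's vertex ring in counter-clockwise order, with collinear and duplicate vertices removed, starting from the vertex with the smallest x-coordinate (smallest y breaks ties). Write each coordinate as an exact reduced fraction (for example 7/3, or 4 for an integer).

Clipped polygon: [(9,1) (12,1) (292/19,17) (32/3,17) (9,206/13)]

1. After x ≥ 9: [(9,1) (12,1) (16,20) (15,20) (9,206/13)]
2. After x ≤ 18: [(9,1) (12,1) (16,20) (15,20) (9,206/13)]
3. After y ≥ 0: [(9,1) (12,1) (16,20) (15,20) (9,206/13)]
4. After y ≤ 17: [(9,1) (12,1) (292/19,17) (32/3,17) (9,206/13)]
5. Canonical ring: [(9,1) (12,1) (292/19,17) (32/3,17) (9,206/13)]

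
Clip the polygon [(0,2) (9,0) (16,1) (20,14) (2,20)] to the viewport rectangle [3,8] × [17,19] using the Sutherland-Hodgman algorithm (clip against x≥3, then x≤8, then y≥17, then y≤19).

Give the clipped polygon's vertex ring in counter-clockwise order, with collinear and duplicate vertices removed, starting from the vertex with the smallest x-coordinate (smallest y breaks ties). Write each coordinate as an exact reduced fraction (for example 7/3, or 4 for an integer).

Clipped polygon: [(3,17) (8,17) (8,18) (5,19) (3,19)]

1. After x ≥ 3: [(3,4/3) (9,0) (16,1) (20,14) (3,59/3)]
2. After x ≤ 8: [(3,4/3) (8,2/9) (8,18) (3,59/3)]
3. After y ≥ 17: [(3,17) (8,17) (8,18) (3,59/3)]
4. After y ≤ 19: [(3,19) (3,17) (8,17) (8,18) (5,19)]
5. Canonical ring: [(3,17) (8,17) (8,18) (5,19) (3,19)]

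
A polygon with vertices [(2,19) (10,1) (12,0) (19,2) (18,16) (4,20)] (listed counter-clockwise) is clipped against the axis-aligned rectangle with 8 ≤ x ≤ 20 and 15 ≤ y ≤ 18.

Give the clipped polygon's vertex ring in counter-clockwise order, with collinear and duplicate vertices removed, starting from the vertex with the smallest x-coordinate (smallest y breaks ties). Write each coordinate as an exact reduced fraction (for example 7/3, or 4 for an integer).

Clipped polygon: [(8,15) (253/14,15) (18,16) (11,18) (8,18)]

1. After x ≥ 8: [(8,11/2) (10,1) (12,0) (19,2) (18,16) (8,132/7)]
2. After x ≤ 20: [(8,11/2) (10,1) (12,0) (19,2) (18,16) (8,132/7)]
3. After y ≥ 15: [(8,15) (253/14,15) (18,16) (8,132/7)]
4. After y ≤ 18: [(8,18) (8,15) (253/14,15) (18,16) (11,18)]
5. Canonical ring: [(8,15) (253/14,15) (18,16) (11,18) (8,18)]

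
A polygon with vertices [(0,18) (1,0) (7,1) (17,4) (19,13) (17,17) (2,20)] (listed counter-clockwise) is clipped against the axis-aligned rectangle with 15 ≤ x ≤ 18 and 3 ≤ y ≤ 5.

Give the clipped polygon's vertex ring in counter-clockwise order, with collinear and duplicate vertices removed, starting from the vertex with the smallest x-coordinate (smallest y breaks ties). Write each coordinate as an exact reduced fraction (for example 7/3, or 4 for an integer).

Clipped polygon: [(15,17/5) (17,4) (155/9,5) (15,5)]

1. After x ≥ 15: [(15,17/5) (17,4) (19,13) (17,17) (15,87/5)]
2. After x ≤ 18: [(15,17/5) (17,4) (18,17/2) (18,15) (17,17) (15,87/5)]
3. After y ≥ 3: [(15,17/5) (17,4) (18,17/2) (18,15) (17,17) (15,87/5)]
4. After y ≤ 5: [(15,5) (15,17/5) (17,4) (155/9,5)]
5. Canonical ring: [(15,17/5) (17,4) (155/9,5) (15,5)]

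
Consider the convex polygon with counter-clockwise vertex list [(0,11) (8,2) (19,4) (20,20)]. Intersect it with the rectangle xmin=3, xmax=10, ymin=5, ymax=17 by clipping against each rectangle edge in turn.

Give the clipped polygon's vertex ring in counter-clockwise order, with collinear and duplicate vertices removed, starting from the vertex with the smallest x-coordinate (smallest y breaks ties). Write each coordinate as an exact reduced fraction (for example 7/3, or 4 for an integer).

Clipped polygon: [(3,61/8) (16/3,5) (10,5) (10,31/2) (3,247/20)]

1. After x ≥ 3: [(3,247/20) (3,61/8) (8,2) (19,4) (20,20)]
2. After x ≤ 10: [(10,31/2) (3,247/20) (3,61/8) (8,2) (10,26/11)]
3. After y ≥ 5: [(10,5) (10,31/2) (3,247/20) (3,61/8) (16/3,5)]
4. After y ≤ 17: [(10,5) (10,31/2) (3,247/20) (3,61/8) (16/3,5)]
5. Canonical ring: [(3,61/8) (16/3,5) (10,5) (10,31/2) (3,247/20)]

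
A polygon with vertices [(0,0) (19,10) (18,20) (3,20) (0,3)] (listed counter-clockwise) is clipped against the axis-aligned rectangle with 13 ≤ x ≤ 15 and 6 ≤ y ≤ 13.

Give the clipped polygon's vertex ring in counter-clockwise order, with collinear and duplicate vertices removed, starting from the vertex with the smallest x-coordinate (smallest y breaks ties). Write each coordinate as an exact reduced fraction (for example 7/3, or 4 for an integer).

Clipped polygon: [(13,130/19) (15,150/19) (15,13) (13,13)]

1. After x ≥ 13: [(13,130/19) (19,10) (18,20) (13,20)]
2. After x ≤ 15: [(13,130/19) (15,150/19) (15,20) (13,20)]
3. After y ≥ 6: [(13,130/19) (15,150/19) (15,20) (13,20)]
4. After y ≤ 13: [(13,13) (13,130/19) (15,150/19) (15,13)]
5. Canonical ring: [(13,130/19) (15,150/19) (15,13) (13,13)]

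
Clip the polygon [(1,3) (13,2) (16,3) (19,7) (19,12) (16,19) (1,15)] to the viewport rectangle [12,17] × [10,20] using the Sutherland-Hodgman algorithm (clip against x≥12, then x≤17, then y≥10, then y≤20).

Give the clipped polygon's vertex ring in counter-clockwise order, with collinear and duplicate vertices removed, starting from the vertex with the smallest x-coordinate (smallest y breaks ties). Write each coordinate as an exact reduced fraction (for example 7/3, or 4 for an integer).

1. After x ≥ 12: [(12,25/12) (13,2) (16,3) (19,7) (19,12) (16,19) (12,269/15)]
2. After x ≤ 17: [(12,25/12) (13,2) (16,3) (17,13/3) (17,50/3) (16,19) (12,269/15)]
3. After y ≥ 10: [(12,10) (17,10) (17,50/3) (16,19) (12,269/15)]
4. After y ≤ 20: [(12,10) (17,10) (17,50/3) (16,19) (12,269/15)]
5. Canonical ring: [(12,10) (17,10) (17,50/3) (16,19) (12,269/15)]

Clipped polygon: [(12,10) (17,10) (17,50/3) (16,19) (12,269/15)]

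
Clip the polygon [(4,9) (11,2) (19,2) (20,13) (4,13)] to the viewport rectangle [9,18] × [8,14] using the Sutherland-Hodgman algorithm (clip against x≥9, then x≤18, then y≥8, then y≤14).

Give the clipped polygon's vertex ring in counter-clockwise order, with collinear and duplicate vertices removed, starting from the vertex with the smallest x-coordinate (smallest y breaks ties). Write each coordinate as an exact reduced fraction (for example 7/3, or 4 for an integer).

1. After x ≥ 9: [(9,4) (11,2) (19,2) (20,13) (9,13)]
2. After x ≤ 18: [(9,4) (11,2) (18,2) (18,13) (9,13)]
3. After y ≥ 8: [(9,8) (18,8) (18,13) (9,13)]
4. After y ≤ 14: [(9,8) (18,8) (18,13) (9,13)]
5. Canonical ring: [(9,8) (18,8) (18,13) (9,13)]

Clipped polygon: [(9,8) (18,8) (18,13) (9,13)]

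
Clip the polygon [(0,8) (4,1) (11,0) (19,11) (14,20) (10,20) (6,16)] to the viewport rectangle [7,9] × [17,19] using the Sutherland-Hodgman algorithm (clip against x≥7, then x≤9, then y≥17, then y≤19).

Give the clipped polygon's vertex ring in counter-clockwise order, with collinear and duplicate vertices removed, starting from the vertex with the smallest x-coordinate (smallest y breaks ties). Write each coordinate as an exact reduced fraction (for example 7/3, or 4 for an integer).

1. After x ≥ 7: [(7,4/7) (11,0) (19,11) (14,20) (10,20) (7,17)]
2. After x ≤ 9: [(7,4/7) (9,2/7) (9,19) (7,17)]
3. After y ≥ 17: [(7,17) (9,17) (9,19) (7,17)]
4. After y ≤ 19: [(7,17) (9,17) (9,19) (7,17)]
5. Canonical ring: [(7,17) (9,17) (9,19)]

Clipped polygon: [(7,17) (9,17) (9,19)]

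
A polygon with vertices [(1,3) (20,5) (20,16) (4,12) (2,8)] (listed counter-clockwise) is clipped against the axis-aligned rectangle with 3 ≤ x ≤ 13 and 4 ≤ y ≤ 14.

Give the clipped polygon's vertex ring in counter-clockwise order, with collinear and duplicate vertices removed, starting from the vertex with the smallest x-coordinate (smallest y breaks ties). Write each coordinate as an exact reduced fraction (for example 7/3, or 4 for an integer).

Clipped polygon: [(3,4) (21/2,4) (13,81/19) (13,14) (12,14) (4,12) (3,10)]

1. After x ≥ 3: [(3,61/19) (20,5) (20,16) (4,12) (3,10)]
2. After x ≤ 13: [(3,61/19) (13,81/19) (13,57/4) (4,12) (3,10)]
3. After y ≥ 4: [(3,4) (21/2,4) (13,81/19) (13,57/4) (4,12) (3,10)]
4. After y ≤ 14: [(3,4) (21/2,4) (13,81/19) (13,14) (12,14) (4,12) (3,10)]
5. Canonical ring: [(3,4) (21/2,4) (13,81/19) (13,14) (12,14) (4,12) (3,10)]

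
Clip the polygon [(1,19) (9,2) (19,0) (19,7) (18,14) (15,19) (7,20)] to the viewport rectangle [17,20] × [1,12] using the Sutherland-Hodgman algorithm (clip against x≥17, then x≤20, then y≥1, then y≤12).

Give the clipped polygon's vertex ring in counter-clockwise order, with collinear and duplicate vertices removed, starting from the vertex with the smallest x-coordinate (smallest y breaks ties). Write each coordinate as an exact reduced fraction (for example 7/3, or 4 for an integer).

Clipped polygon: [(17,1) (19,1) (19,7) (128/7,12) (17,12)]

1. After x ≥ 17: [(17,2/5) (19,0) (19,7) (18,14) (17,47/3)]
2. After x ≤ 20: [(17,2/5) (19,0) (19,7) (18,14) (17,47/3)]
3. After y ≥ 1: [(17,1) (19,1) (19,7) (18,14) (17,47/3)]
4. After y ≤ 12: [(17,12) (17,1) (19,1) (19,7) (128/7,12)]
5. Canonical ring: [(17,1) (19,1) (19,7) (128/7,12) (17,12)]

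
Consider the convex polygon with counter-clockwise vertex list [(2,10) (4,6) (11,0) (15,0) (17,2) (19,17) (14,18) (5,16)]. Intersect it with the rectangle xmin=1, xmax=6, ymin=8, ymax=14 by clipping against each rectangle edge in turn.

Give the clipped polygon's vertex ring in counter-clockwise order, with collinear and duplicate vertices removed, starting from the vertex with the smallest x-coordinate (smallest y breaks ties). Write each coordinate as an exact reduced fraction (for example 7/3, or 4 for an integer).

1. After x ≥ 1: [(2,10) (4,6) (11,0) (15,0) (17,2) (19,17) (14,18) (5,16)]
2. After x ≤ 6: [(2,10) (4,6) (6,30/7) (6,146/9) (5,16)]
3. After y ≥ 8: [(2,10) (3,8) (6,8) (6,146/9) (5,16)]
4. After y ≤ 14: [(4,14) (2,10) (3,8) (6,8) (6,14)]
5. Canonical ring: [(2,10) (3,8) (6,8) (6,14) (4,14)]

Clipped polygon: [(2,10) (3,8) (6,8) (6,14) (4,14)]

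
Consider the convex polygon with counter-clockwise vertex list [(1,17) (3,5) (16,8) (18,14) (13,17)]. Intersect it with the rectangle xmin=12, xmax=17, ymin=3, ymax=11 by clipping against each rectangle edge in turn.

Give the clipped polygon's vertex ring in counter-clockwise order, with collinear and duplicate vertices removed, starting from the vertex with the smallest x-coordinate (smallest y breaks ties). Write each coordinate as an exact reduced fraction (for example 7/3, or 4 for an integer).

Clipped polygon: [(12,92/13) (16,8) (17,11) (12,11)]

1. After x ≥ 12: [(12,17) (12,92/13) (16,8) (18,14) (13,17)]
2. After x ≤ 17: [(12,17) (12,92/13) (16,8) (17,11) (17,73/5) (13,17)]
3. After y ≥ 3: [(12,17) (12,92/13) (16,8) (17,11) (17,73/5) (13,17)]
4. After y ≤ 11: [(12,11) (12,92/13) (16,8) (17,11) (17,11)]
5. Canonical ring: [(12,92/13) (16,8) (17,11) (12,11)]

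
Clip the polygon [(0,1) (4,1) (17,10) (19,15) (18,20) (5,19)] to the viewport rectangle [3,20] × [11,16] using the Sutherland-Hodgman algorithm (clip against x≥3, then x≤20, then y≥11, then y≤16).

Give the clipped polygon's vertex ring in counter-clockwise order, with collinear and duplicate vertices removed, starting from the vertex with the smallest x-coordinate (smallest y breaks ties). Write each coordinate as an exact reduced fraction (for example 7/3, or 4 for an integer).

Clipped polygon: [(3,11) (87/5,11) (19,15) (94/5,16) (25/6,16) (3,59/5)]

1. After x ≥ 3: [(3,59/5) (3,1) (4,1) (17,10) (19,15) (18,20) (5,19)]
2. After x ≤ 20: [(3,59/5) (3,1) (4,1) (17,10) (19,15) (18,20) (5,19)]
3. After y ≥ 11: [(3,59/5) (3,11) (87/5,11) (19,15) (18,20) (5,19)]
4. After y ≤ 16: [(25/6,16) (3,59/5) (3,11) (87/5,11) (19,15) (94/5,16)]
5. Canonical ring: [(3,11) (87/5,11) (19,15) (94/5,16) (25/6,16) (3,59/5)]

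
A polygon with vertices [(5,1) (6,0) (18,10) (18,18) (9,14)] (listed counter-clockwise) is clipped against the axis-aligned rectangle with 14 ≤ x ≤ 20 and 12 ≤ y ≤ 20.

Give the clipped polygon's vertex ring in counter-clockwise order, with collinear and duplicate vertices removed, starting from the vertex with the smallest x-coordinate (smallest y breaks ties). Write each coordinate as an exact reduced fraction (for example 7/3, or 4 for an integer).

1. After x ≥ 14: [(14,20/3) (18,10) (18,18) (14,146/9)]
2. After x ≤ 20: [(14,20/3) (18,10) (18,18) (14,146/9)]
3. After y ≥ 12: [(14,12) (18,12) (18,18) (14,146/9)]
4. After y ≤ 20: [(14,12) (18,12) (18,18) (14,146/9)]
5. Canonical ring: [(14,12) (18,12) (18,18) (14,146/9)]

Clipped polygon: [(14,12) (18,12) (18,18) (14,146/9)]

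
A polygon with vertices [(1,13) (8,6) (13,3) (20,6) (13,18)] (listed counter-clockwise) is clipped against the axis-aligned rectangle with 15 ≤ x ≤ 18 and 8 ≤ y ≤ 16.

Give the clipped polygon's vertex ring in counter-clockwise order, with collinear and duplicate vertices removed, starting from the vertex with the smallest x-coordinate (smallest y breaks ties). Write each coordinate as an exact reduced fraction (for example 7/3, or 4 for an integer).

Clipped polygon: [(15,8) (18,8) (18,66/7) (15,102/7)]

1. After x ≥ 15: [(15,27/7) (20,6) (15,102/7)]
2. After x ≤ 18: [(15,27/7) (18,36/7) (18,66/7) (15,102/7)]
3. After y ≥ 8: [(15,8) (18,8) (18,66/7) (15,102/7)]
4. After y ≤ 16: [(15,8) (18,8) (18,66/7) (15,102/7)]
5. Canonical ring: [(15,8) (18,8) (18,66/7) (15,102/7)]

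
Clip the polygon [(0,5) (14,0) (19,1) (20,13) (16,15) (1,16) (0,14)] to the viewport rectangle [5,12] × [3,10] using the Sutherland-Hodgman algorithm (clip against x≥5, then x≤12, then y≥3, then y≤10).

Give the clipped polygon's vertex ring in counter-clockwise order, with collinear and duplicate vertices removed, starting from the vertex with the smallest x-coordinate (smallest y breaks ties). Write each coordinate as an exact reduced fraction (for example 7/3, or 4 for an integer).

1. After x ≥ 5: [(5,45/14) (14,0) (19,1) (20,13) (16,15) (5,236/15)]
2. After x ≤ 12: [(5,45/14) (12,5/7) (12,229/15) (5,236/15)]
3. After y ≥ 3: [(5,45/14) (28/5,3) (12,3) (12,229/15) (5,236/15)]
4. After y ≤ 10: [(5,10) (5,45/14) (28/5,3) (12,3) (12,10)]
5. Canonical ring: [(5,45/14) (28/5,3) (12,3) (12,10) (5,10)]

Clipped polygon: [(5,45/14) (28/5,3) (12,3) (12,10) (5,10)]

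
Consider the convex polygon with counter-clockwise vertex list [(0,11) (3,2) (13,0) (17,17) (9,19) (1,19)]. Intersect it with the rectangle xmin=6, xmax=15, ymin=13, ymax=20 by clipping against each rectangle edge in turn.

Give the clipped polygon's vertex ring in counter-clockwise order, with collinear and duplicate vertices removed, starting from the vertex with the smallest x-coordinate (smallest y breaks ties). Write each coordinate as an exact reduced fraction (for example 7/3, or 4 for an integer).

1. After x ≥ 6: [(6,7/5) (13,0) (17,17) (9,19) (6,19)]
2. After x ≤ 15: [(6,7/5) (13,0) (15,17/2) (15,35/2) (9,19) (6,19)]
3. After y ≥ 13: [(6,13) (15,13) (15,35/2) (9,19) (6,19)]
4. After y ≤ 20: [(6,13) (15,13) (15,35/2) (9,19) (6,19)]
5. Canonical ring: [(6,13) (15,13) (15,35/2) (9,19) (6,19)]

Clipped polygon: [(6,13) (15,13) (15,35/2) (9,19) (6,19)]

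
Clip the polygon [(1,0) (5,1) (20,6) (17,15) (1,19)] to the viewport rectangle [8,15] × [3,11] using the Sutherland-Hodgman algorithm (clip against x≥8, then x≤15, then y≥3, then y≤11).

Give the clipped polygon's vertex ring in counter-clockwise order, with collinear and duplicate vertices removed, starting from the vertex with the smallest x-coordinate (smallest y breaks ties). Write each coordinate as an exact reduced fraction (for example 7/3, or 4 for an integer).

Clipped polygon: [(8,3) (11,3) (15,13/3) (15,11) (8,11)]

1. After x ≥ 8: [(8,2) (20,6) (17,15) (8,69/4)]
2. After x ≤ 15: [(8,2) (15,13/3) (15,31/2) (8,69/4)]
3. After y ≥ 3: [(8,3) (11,3) (15,13/3) (15,31/2) (8,69/4)]
4. After y ≤ 11: [(8,11) (8,3) (11,3) (15,13/3) (15,11)]
5. Canonical ring: [(8,3) (11,3) (15,13/3) (15,11) (8,11)]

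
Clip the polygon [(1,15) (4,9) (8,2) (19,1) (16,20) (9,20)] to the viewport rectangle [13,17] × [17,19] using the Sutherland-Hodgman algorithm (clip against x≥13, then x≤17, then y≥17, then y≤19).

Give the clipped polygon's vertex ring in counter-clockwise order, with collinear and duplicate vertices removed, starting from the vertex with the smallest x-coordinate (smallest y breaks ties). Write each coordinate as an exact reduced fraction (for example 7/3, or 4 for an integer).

Clipped polygon: [(13,17) (313/19,17) (307/19,19) (13,19)]

1. After x ≥ 13: [(13,17/11) (19,1) (16,20) (13,20)]
2. After x ≤ 17: [(13,17/11) (17,13/11) (17,41/3) (16,20) (13,20)]
3. After y ≥ 17: [(13,17) (313/19,17) (16,20) (13,20)]
4. After y ≤ 19: [(13,19) (13,17) (313/19,17) (307/19,19)]
5. Canonical ring: [(13,17) (313/19,17) (307/19,19) (13,19)]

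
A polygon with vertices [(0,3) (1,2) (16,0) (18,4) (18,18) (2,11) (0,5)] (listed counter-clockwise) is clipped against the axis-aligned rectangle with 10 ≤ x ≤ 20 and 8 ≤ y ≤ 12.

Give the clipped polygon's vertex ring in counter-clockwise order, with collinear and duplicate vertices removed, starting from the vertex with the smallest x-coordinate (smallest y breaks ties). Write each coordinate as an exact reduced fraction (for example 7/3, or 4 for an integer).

1. After x ≥ 10: [(10,4/5) (16,0) (18,4) (18,18) (10,29/2)]
2. After x ≤ 20: [(10,4/5) (16,0) (18,4) (18,18) (10,29/2)]
3. After y ≥ 8: [(10,8) (18,8) (18,18) (10,29/2)]
4. After y ≤ 12: [(10,12) (10,8) (18,8) (18,12)]
5. Canonical ring: [(10,8) (18,8) (18,12) (10,12)]

Clipped polygon: [(10,8) (18,8) (18,12) (10,12)]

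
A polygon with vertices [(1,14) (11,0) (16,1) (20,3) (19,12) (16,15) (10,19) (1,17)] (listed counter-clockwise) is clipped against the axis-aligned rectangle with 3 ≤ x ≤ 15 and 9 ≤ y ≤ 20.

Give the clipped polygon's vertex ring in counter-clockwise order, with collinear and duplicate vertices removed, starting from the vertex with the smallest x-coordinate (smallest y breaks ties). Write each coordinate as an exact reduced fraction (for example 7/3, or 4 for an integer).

1. After x ≥ 3: [(3,56/5) (11,0) (16,1) (20,3) (19,12) (16,15) (10,19) (3,157/9)]
2. After x ≤ 15: [(3,56/5) (11,0) (15,4/5) (15,47/3) (10,19) (3,157/9)]
3. After y ≥ 9: [(3,56/5) (32/7,9) (15,9) (15,47/3) (10,19) (3,157/9)]
4. After y ≤ 20: [(3,56/5) (32/7,9) (15,9) (15,47/3) (10,19) (3,157/9)]
5. Canonical ring: [(3,56/5) (32/7,9) (15,9) (15,47/3) (10,19) (3,157/9)]

Clipped polygon: [(3,56/5) (32/7,9) (15,9) (15,47/3) (10,19) (3,157/9)]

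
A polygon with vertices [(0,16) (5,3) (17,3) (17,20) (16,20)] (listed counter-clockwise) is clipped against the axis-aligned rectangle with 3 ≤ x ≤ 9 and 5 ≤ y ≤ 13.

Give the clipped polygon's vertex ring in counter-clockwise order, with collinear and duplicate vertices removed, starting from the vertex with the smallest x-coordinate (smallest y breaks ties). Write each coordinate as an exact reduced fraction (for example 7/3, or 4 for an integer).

Clipped polygon: [(3,41/5) (55/13,5) (9,5) (9,13) (3,13)]

1. After x ≥ 3: [(3,67/4) (3,41/5) (5,3) (17,3) (17,20) (16,20)]
2. After x ≤ 9: [(9,73/4) (3,67/4) (3,41/5) (5,3) (9,3)]
3. After y ≥ 5: [(9,5) (9,73/4) (3,67/4) (3,41/5) (55/13,5)]
4. After y ≤ 13: [(9,5) (9,13) (3,13) (3,41/5) (55/13,5)]
5. Canonical ring: [(3,41/5) (55/13,5) (9,5) (9,13) (3,13)]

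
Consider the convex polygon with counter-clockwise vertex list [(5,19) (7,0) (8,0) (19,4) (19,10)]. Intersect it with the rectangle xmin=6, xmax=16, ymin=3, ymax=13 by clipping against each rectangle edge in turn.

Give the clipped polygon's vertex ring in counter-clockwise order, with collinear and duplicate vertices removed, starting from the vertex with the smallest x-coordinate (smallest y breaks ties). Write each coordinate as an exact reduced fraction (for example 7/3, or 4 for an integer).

Clipped polygon: [(6,19/2) (127/19,3) (16,3) (16,167/14) (43/3,13) (6,13)]

1. After x ≥ 6: [(6,257/14) (6,19/2) (7,0) (8,0) (19,4) (19,10)]
2. After x ≤ 16: [(16,167/14) (6,257/14) (6,19/2) (7,0) (8,0) (16,32/11)]
3. After y ≥ 3: [(16,3) (16,167/14) (6,257/14) (6,19/2) (127/19,3)]
4. After y ≤ 13: [(16,3) (16,167/14) (43/3,13) (6,13) (6,19/2) (127/19,3)]
5. Canonical ring: [(6,19/2) (127/19,3) (16,3) (16,167/14) (43/3,13) (6,13)]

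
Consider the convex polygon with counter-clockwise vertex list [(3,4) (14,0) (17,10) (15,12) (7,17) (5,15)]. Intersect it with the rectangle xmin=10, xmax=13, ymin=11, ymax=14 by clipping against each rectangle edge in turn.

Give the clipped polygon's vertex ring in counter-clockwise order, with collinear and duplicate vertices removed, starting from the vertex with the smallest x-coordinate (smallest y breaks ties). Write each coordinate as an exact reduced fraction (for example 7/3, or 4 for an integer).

Clipped polygon: [(10,11) (13,11) (13,53/4) (59/5,14) (10,14)]

1. After x ≥ 10: [(10,16/11) (14,0) (17,10) (15,12) (10,121/8)]
2. After x ≤ 13: [(10,16/11) (13,4/11) (13,53/4) (10,121/8)]
3. After y ≥ 11: [(10,11) (13,11) (13,53/4) (10,121/8)]
4. After y ≤ 14: [(10,14) (10,11) (13,11) (13,53/4) (59/5,14)]
5. Canonical ring: [(10,11) (13,11) (13,53/4) (59/5,14) (10,14)]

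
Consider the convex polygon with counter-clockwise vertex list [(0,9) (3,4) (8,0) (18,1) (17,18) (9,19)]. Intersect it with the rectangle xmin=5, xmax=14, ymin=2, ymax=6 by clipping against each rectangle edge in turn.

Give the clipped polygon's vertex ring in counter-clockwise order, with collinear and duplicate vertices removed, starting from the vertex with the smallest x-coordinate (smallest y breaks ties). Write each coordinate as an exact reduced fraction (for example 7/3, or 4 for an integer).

1. After x ≥ 5: [(5,131/9) (5,12/5) (8,0) (18,1) (17,18) (9,19)]
2. After x ≤ 14: [(5,131/9) (5,12/5) (8,0) (14,3/5) (14,147/8) (9,19)]
3. After y ≥ 2: [(5,131/9) (5,12/5) (11/2,2) (14,2) (14,147/8) (9,19)]
4. After y ≤ 6: [(5,6) (5,12/5) (11/2,2) (14,2) (14,6)]
5. Canonical ring: [(5,12/5) (11/2,2) (14,2) (14,6) (5,6)]

Clipped polygon: [(5,12/5) (11/2,2) (14,2) (14,6) (5,6)]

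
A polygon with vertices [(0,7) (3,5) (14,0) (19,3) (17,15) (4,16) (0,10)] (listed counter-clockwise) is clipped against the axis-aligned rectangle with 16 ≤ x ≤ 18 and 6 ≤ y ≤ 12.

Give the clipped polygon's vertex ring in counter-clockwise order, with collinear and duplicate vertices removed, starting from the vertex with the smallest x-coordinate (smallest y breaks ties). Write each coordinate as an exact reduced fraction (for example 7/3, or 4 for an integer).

1. After x ≥ 16: [(16,6/5) (19,3) (17,15) (16,196/13)]
2. After x ≤ 18: [(16,6/5) (18,12/5) (18,9) (17,15) (16,196/13)]
3. After y ≥ 6: [(16,6) (18,6) (18,9) (17,15) (16,196/13)]
4. After y ≤ 12: [(16,12) (16,6) (18,6) (18,9) (35/2,12)]
5. Canonical ring: [(16,6) (18,6) (18,9) (35/2,12) (16,12)]

Clipped polygon: [(16,6) (18,6) (18,9) (35/2,12) (16,12)]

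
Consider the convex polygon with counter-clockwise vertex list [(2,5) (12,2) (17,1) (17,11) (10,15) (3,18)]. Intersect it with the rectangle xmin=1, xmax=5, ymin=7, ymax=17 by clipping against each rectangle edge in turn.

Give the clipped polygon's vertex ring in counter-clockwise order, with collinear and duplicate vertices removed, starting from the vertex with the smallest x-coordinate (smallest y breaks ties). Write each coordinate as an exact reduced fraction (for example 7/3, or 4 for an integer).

1. After x ≥ 1: [(2,5) (12,2) (17,1) (17,11) (10,15) (3,18)]
2. After x ≤ 5: [(2,5) (5,41/10) (5,120/7) (3,18)]
3. After y ≥ 7: [(28/13,7) (5,7) (5,120/7) (3,18)]
4. After y ≤ 17: [(38/13,17) (28/13,7) (5,7) (5,17)]
5. Canonical ring: [(28/13,7) (5,7) (5,17) (38/13,17)]

Clipped polygon: [(28/13,7) (5,7) (5,17) (38/13,17)]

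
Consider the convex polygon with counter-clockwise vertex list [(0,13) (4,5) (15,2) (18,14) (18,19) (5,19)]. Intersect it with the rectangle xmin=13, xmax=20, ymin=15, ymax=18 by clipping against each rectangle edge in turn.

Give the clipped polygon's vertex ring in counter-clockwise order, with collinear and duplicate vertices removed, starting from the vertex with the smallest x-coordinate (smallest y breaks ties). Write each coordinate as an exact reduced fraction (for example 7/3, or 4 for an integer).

1. After x ≥ 13: [(13,28/11) (15,2) (18,14) (18,19) (13,19)]
2. After x ≤ 20: [(13,28/11) (15,2) (18,14) (18,19) (13,19)]
3. After y ≥ 15: [(13,15) (18,15) (18,19) (13,19)]
4. After y ≤ 18: [(13,18) (13,15) (18,15) (18,18)]
5. Canonical ring: [(13,15) (18,15) (18,18) (13,18)]

Clipped polygon: [(13,15) (18,15) (18,18) (13,18)]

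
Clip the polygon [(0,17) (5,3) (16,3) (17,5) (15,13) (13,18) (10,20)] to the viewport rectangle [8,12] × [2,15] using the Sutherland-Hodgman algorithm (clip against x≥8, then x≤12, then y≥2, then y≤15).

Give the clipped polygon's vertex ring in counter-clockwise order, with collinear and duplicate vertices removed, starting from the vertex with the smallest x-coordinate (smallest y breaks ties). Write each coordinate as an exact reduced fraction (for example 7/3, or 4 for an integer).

Clipped polygon: [(8,3) (12,3) (12,15) (8,15)]

1. After x ≥ 8: [(8,97/5) (8,3) (16,3) (17,5) (15,13) (13,18) (10,20)]
2. After x ≤ 12: [(8,97/5) (8,3) (12,3) (12,56/3) (10,20)]
3. After y ≥ 2: [(8,97/5) (8,3) (12,3) (12,56/3) (10,20)]
4. After y ≤ 15: [(8,15) (8,3) (12,3) (12,15)]
5. Canonical ring: [(8,3) (12,3) (12,15) (8,15)]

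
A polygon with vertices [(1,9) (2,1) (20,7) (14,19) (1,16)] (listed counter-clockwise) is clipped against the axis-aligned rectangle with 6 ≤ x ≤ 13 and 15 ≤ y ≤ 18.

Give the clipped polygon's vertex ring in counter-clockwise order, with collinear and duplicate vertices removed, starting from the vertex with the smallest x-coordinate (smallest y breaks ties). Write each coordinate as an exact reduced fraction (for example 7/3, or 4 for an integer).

Clipped polygon: [(6,15) (13,15) (13,18) (29/3,18) (6,223/13)]

1. After x ≥ 6: [(6,7/3) (20,7) (14,19) (6,223/13)]
2. After x ≤ 13: [(6,7/3) (13,14/3) (13,244/13) (6,223/13)]
3. After y ≥ 15: [(6,15) (13,15) (13,244/13) (6,223/13)]
4. After y ≤ 18: [(6,15) (13,15) (13,18) (29/3,18) (6,223/13)]
5. Canonical ring: [(6,15) (13,15) (13,18) (29/3,18) (6,223/13)]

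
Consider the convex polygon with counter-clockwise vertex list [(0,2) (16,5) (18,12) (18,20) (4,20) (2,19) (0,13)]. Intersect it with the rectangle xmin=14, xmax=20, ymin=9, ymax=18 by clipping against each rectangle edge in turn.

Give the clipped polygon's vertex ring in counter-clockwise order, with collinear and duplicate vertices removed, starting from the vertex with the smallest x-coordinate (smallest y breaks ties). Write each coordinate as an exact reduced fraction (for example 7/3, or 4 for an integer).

1. After x ≥ 14: [(14,37/8) (16,5) (18,12) (18,20) (14,20)]
2. After x ≤ 20: [(14,37/8) (16,5) (18,12) (18,20) (14,20)]
3. After y ≥ 9: [(14,9) (120/7,9) (18,12) (18,20) (14,20)]
4. After y ≤ 18: [(14,18) (14,9) (120/7,9) (18,12) (18,18)]
5. Canonical ring: [(14,9) (120/7,9) (18,12) (18,18) (14,18)]

Clipped polygon: [(14,9) (120/7,9) (18,12) (18,18) (14,18)]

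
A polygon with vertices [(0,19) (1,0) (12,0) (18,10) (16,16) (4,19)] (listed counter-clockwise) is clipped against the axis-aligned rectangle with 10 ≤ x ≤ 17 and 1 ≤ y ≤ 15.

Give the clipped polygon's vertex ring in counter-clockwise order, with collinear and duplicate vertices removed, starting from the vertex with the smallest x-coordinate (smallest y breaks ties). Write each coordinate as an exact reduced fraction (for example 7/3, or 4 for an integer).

Clipped polygon: [(10,1) (63/5,1) (17,25/3) (17,13) (49/3,15) (10,15)]

1. After x ≥ 10: [(10,0) (12,0) (18,10) (16,16) (10,35/2)]
2. After x ≤ 17: [(10,0) (12,0) (17,25/3) (17,13) (16,16) (10,35/2)]
3. After y ≥ 1: [(10,1) (63/5,1) (17,25/3) (17,13) (16,16) (10,35/2)]
4. After y ≤ 15: [(10,15) (10,1) (63/5,1) (17,25/3) (17,13) (49/3,15)]
5. Canonical ring: [(10,1) (63/5,1) (17,25/3) (17,13) (49/3,15) (10,15)]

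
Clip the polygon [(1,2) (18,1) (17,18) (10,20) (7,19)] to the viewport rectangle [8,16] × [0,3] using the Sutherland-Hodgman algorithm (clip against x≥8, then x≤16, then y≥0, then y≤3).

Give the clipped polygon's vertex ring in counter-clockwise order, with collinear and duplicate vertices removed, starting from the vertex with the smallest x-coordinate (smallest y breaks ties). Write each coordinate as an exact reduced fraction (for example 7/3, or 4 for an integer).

Clipped polygon: [(8,27/17) (16,19/17) (16,3) (8,3)]

1. After x ≥ 8: [(8,27/17) (18,1) (17,18) (10,20) (8,58/3)]
2. After x ≤ 16: [(8,27/17) (16,19/17) (16,128/7) (10,20) (8,58/3)]
3. After y ≥ 0: [(8,27/17) (16,19/17) (16,128/7) (10,20) (8,58/3)]
4. After y ≤ 3: [(8,3) (8,27/17) (16,19/17) (16,3)]
5. Canonical ring: [(8,27/17) (16,19/17) (16,3) (8,3)]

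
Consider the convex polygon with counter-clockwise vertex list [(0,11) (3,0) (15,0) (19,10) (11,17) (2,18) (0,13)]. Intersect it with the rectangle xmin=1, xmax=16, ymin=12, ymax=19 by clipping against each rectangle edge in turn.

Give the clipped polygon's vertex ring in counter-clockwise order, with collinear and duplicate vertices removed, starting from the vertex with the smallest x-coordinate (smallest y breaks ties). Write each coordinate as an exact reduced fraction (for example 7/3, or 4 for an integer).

Clipped polygon: [(1,12) (16,12) (16,101/8) (11,17) (2,18) (1,31/2)]

1. After x ≥ 1: [(1,22/3) (3,0) (15,0) (19,10) (11,17) (2,18) (1,31/2)]
2. After x ≤ 16: [(1,22/3) (3,0) (15,0) (16,5/2) (16,101/8) (11,17) (2,18) (1,31/2)]
3. After y ≥ 12: [(1,12) (16,12) (16,101/8) (11,17) (2,18) (1,31/2)]
4. After y ≤ 19: [(1,12) (16,12) (16,101/8) (11,17) (2,18) (1,31/2)]
5. Canonical ring: [(1,12) (16,12) (16,101/8) (11,17) (2,18) (1,31/2)]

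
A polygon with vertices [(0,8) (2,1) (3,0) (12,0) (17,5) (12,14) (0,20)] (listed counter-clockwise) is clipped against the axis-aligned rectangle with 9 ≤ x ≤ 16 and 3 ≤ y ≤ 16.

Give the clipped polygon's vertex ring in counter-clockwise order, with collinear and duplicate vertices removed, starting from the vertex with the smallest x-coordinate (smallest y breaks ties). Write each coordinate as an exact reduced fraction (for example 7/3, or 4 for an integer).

Clipped polygon: [(9,3) (15,3) (16,4) (16,34/5) (12,14) (9,31/2)]

1. After x ≥ 9: [(9,0) (12,0) (17,5) (12,14) (9,31/2)]
2. After x ≤ 16: [(9,0) (12,0) (16,4) (16,34/5) (12,14) (9,31/2)]
3. After y ≥ 3: [(9,3) (15,3) (16,4) (16,34/5) (12,14) (9,31/2)]
4. After y ≤ 16: [(9,3) (15,3) (16,4) (16,34/5) (12,14) (9,31/2)]
5. Canonical ring: [(9,3) (15,3) (16,4) (16,34/5) (12,14) (9,31/2)]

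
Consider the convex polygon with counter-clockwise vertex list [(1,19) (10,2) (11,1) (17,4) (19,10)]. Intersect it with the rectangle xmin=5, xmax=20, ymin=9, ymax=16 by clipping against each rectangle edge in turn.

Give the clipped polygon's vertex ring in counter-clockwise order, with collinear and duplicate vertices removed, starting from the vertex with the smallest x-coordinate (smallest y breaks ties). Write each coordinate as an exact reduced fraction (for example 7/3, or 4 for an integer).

1. After x ≥ 5: [(5,17) (5,103/9) (10,2) (11,1) (17,4) (19,10)]
2. After x ≤ 20: [(5,17) (5,103/9) (10,2) (11,1) (17,4) (19,10)]
3. After y ≥ 9: [(5,17) (5,103/9) (107/17,9) (56/3,9) (19,10)]
4. After y ≤ 16: [(7,16) (5,16) (5,103/9) (107/17,9) (56/3,9) (19,10)]
5. Canonical ring: [(5,103/9) (107/17,9) (56/3,9) (19,10) (7,16) (5,16)]

Clipped polygon: [(5,103/9) (107/17,9) (56/3,9) (19,10) (7,16) (5,16)]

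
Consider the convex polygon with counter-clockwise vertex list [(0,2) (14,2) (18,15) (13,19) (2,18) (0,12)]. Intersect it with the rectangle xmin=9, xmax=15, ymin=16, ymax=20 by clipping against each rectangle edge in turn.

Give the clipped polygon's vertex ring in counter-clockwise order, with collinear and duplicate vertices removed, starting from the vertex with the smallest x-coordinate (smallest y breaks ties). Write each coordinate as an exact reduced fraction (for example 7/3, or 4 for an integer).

Clipped polygon: [(9,16) (15,16) (15,87/5) (13,19) (9,205/11)]

1. After x ≥ 9: [(9,2) (14,2) (18,15) (13,19) (9,205/11)]
2. After x ≤ 15: [(9,2) (14,2) (15,21/4) (15,87/5) (13,19) (9,205/11)]
3. After y ≥ 16: [(9,16) (15,16) (15,87/5) (13,19) (9,205/11)]
4. After y ≤ 20: [(9,16) (15,16) (15,87/5) (13,19) (9,205/11)]
5. Canonical ring: [(9,16) (15,16) (15,87/5) (13,19) (9,205/11)]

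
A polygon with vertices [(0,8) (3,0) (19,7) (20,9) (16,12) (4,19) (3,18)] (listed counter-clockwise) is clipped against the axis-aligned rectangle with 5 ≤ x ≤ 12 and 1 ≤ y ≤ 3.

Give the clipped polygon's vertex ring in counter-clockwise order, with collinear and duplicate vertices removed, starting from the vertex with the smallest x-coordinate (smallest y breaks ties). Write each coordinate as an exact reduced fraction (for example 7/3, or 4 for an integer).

Clipped polygon: [(5,1) (37/7,1) (69/7,3) (5,3)]

1. After x ≥ 5: [(5,7/8) (19,7) (20,9) (16,12) (5,221/12)]
2. After x ≤ 12: [(5,7/8) (12,63/16) (12,43/3) (5,221/12)]
3. After y ≥ 1: [(5,1) (37/7,1) (12,63/16) (12,43/3) (5,221/12)]
4. After y ≤ 3: [(5,3) (5,1) (37/7,1) (69/7,3)]
5. Canonical ring: [(5,1) (37/7,1) (69/7,3) (5,3)]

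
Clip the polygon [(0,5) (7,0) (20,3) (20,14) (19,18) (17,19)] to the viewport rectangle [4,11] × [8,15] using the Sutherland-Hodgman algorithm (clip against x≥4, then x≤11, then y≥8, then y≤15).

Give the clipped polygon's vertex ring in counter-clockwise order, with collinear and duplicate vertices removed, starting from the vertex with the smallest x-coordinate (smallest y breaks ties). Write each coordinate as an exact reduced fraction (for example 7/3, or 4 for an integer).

1. After x ≥ 4: [(4,141/17) (4,15/7) (7,0) (20,3) (20,14) (19,18) (17,19)]
2. After x ≤ 11: [(11,239/17) (4,141/17) (4,15/7) (7,0) (11,12/13)]
3. After y ≥ 8: [(11,8) (11,239/17) (4,141/17) (4,8)]
4. After y ≤ 15: [(11,8) (11,239/17) (4,141/17) (4,8)]
5. Canonical ring: [(4,8) (11,8) (11,239/17) (4,141/17)]

Clipped polygon: [(4,8) (11,8) (11,239/17) (4,141/17)]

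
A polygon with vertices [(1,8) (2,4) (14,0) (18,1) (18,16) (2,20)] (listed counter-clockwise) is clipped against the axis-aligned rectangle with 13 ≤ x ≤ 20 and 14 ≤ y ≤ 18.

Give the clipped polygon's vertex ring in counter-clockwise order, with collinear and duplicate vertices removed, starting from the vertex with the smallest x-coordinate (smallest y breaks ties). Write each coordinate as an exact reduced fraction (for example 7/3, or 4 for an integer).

Clipped polygon: [(13,14) (18,14) (18,16) (13,69/4)]

1. After x ≥ 13: [(13,1/3) (14,0) (18,1) (18,16) (13,69/4)]
2. After x ≤ 20: [(13,1/3) (14,0) (18,1) (18,16) (13,69/4)]
3. After y ≥ 14: [(13,14) (18,14) (18,16) (13,69/4)]
4. After y ≤ 18: [(13,14) (18,14) (18,16) (13,69/4)]
5. Canonical ring: [(13,14) (18,14) (18,16) (13,69/4)]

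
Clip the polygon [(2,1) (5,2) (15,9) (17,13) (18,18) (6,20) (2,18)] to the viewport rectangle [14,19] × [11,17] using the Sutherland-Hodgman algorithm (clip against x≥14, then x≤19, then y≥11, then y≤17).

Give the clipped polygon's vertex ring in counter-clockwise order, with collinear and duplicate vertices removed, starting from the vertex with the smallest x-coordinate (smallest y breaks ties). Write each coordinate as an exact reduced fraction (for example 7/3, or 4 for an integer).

Clipped polygon: [(14,11) (16,11) (17,13) (89/5,17) (14,17)]

1. After x ≥ 14: [(14,83/10) (15,9) (17,13) (18,18) (14,56/3)]
2. After x ≤ 19: [(14,83/10) (15,9) (17,13) (18,18) (14,56/3)]
3. After y ≥ 11: [(14,11) (16,11) (17,13) (18,18) (14,56/3)]
4. After y ≤ 17: [(14,17) (14,11) (16,11) (17,13) (89/5,17)]
5. Canonical ring: [(14,11) (16,11) (17,13) (89/5,17) (14,17)]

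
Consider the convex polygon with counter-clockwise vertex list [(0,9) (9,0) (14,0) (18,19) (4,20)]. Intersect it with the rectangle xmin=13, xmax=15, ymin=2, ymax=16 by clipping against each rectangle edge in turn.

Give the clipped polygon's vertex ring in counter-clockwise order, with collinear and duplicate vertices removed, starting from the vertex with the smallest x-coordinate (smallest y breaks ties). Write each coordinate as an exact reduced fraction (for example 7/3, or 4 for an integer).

1. After x ≥ 13: [(13,0) (14,0) (18,19) (13,271/14)]
2. After x ≤ 15: [(13,0) (14,0) (15,19/4) (15,269/14) (13,271/14)]
3. After y ≥ 2: [(13,2) (274/19,2) (15,19/4) (15,269/14) (13,271/14)]
4. After y ≤ 16: [(13,16) (13,2) (274/19,2) (15,19/4) (15,16)]
5. Canonical ring: [(13,2) (274/19,2) (15,19/4) (15,16) (13,16)]

Clipped polygon: [(13,2) (274/19,2) (15,19/4) (15,16) (13,16)]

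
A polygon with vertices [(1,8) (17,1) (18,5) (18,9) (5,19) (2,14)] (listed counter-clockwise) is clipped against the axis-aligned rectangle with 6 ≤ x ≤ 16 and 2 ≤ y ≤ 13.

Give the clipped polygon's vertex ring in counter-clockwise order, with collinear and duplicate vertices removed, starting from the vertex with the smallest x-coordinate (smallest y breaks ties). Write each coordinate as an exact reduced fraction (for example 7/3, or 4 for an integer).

1. After x ≥ 6: [(6,93/16) (17,1) (18,5) (18,9) (6,237/13)]
2. After x ≤ 16: [(6,93/16) (16,23/16) (16,137/13) (6,237/13)]
3. After y ≥ 2: [(6,93/16) (103/7,2) (16,2) (16,137/13) (6,237/13)]
4. After y ≤ 13: [(6,13) (6,93/16) (103/7,2) (16,2) (16,137/13) (64/5,13)]
5. Canonical ring: [(6,93/16) (103/7,2) (16,2) (16,137/13) (64/5,13) (6,13)]

Clipped polygon: [(6,93/16) (103/7,2) (16,2) (16,137/13) (64/5,13) (6,13)]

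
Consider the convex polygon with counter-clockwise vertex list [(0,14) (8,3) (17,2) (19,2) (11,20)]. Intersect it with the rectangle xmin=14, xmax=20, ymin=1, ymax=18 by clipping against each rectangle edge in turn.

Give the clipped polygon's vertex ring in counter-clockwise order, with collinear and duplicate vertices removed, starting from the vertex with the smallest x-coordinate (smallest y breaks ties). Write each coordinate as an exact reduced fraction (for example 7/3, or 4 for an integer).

Clipped polygon: [(14,7/3) (17,2) (19,2) (14,53/4)]

1. After x ≥ 14: [(14,7/3) (17,2) (19,2) (14,53/4)]
2. After x ≤ 20: [(14,7/3) (17,2) (19,2) (14,53/4)]
3. After y ≥ 1: [(14,7/3) (17,2) (19,2) (14,53/4)]
4. After y ≤ 18: [(14,7/3) (17,2) (19,2) (14,53/4)]
5. Canonical ring: [(14,7/3) (17,2) (19,2) (14,53/4)]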